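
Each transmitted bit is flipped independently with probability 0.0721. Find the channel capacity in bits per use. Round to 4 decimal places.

0.6263 bits

Binary symmetric channel: C = 1 − h₂(ε) where h₂ is the binary entropy function.
h₂(0.0721) = −0.0721·log₂0.0721 − 0.9279·log₂0.9279 = 0.3737.
C = 1 − 0.3737 = 0.6263 bits per channel use.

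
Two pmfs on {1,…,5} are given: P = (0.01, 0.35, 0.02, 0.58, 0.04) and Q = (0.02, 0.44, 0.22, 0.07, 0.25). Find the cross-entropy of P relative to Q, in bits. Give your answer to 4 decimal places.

2.8198 bits

H(P,Q) = −Σ p·log₂ q.
  −0.01·log₂(0.02) = 0.05644
  −0.35·log₂(0.44) = 0.41455
  −0.02·log₂(0.22) = 0.04369
  −0.58·log₂(0.07) = 2.22517
  −0.04·log₂(0.25) = 0.08000
H(P,Q) = 2.8198 bits.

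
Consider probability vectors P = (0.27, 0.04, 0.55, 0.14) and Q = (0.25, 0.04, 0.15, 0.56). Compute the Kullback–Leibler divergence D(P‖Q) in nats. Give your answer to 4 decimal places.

D(P‖Q) = Σ p·ln(p/q).
  0.27·ln(0.27/0.25) = 0.02078
  0.04·ln(0.04/0.04) = 0.00000
  0.55·ln(0.55/0.15) = 0.71461
  0.14·ln(0.14/0.56) = -0.19408
D(P‖Q) = 0.5413 nats.

0.5413 nats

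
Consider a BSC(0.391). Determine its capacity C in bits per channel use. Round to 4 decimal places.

Binary symmetric channel: C = 1 − h₂(ε) where h₂ is the binary entropy function.
h₂(0.391) = −0.391·log₂0.391 − 0.609·log₂0.609 = 0.9654.
C = 1 − 0.9654 = 0.0346 bits per channel use.

0.0346 bits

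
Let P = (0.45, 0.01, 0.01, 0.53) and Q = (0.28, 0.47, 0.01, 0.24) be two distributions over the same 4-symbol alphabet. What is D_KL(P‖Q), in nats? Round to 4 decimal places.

D(P‖Q) = Σ p·ln(p/q).
  0.45·ln(0.45/0.28) = 0.21351
  0.01·ln(0.01/0.47) = -0.03850
  0.01·ln(0.01/0.01) = 0.00000
  0.53·ln(0.53/0.24) = 0.41989
D(P‖Q) = 0.5949 nats.

0.5949 nats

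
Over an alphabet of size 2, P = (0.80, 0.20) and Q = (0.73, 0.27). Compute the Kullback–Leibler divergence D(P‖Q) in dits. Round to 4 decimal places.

D(P‖Q) = Σ p·log₁₀(p/q).
  0.80·log₁₀(0.80/0.73) = 0.03181
  0.20·log₁₀(0.20/0.27) = -0.02607
D(P‖Q) = 0.0057 dits.

0.0057 dits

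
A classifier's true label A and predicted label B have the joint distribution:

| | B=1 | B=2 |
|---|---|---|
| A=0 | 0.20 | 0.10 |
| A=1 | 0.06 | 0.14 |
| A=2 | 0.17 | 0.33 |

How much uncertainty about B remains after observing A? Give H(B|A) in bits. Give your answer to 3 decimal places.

Marginals: p(A) = (0.3000, 0.2000, 0.5000), p(B) = (0.4300, 0.5700).
H(B|A) = Σ p(A) · H(B|A=·).
  A=0: p=0.3000, H(B|A=0) = 0.9183
  A=1: p=0.2000, H(B|A=1) = 0.8813
  A=2: p=0.5000, H(B|A=2) = 0.9248
Weighted sum = 0.914 bits.

0.914 bits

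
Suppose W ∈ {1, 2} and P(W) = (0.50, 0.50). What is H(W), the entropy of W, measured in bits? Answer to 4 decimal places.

1.0000 bits

H(W) = −Σ p·log₂ p.
  −(0.50)·log₂(0.50) = 0.50000
  −(0.50)·log₂(0.50) = 0.50000
Sum: 0.50000 + 0.50000 = 1.0000 bits.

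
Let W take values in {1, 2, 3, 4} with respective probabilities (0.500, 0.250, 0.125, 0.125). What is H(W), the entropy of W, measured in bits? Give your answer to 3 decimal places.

1.750 bits

H(W) = −Σ p·log₂ p.
  −(0.500)·log₂(0.500) = 0.5000
  −(0.250)·log₂(0.250) = 0.5000
  −(0.125)·log₂(0.125) = 0.3750
  −(0.125)·log₂(0.125) = 0.3750
Sum: 0.5000 + 0.5000 + 0.3750 + 0.3750 = 1.750 bits.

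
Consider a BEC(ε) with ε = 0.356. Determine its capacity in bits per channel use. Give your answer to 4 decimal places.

0.6440 bits

Binary erasure channel: capacity C = 1 − ε.
C = 1 − 0.356 = 0.6440 bits per channel use.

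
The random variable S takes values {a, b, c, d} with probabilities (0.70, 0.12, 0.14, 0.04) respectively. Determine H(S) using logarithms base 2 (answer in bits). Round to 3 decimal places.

H(S) = −Σ p·log₂ p.
  −(0.70)·log₂(0.70) = 0.3602
  −(0.12)·log₂(0.12) = 0.3671
  −(0.14)·log₂(0.14) = 0.3971
  −(0.04)·log₂(0.04) = 0.1858
Sum: 0.3602 + 0.3671 + 0.3971 + 0.1858 = 1.310 bits.

1.310 bits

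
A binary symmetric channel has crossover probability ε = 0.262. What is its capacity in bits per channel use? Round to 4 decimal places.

0.1703 bits

Binary symmetric channel: C = 1 − h₂(ε) where h₂ is the binary entropy function.
h₂(0.262) = −0.262·log₂0.262 − 0.738·log₂0.738 = 0.8297.
C = 1 − 0.8297 = 0.1703 bits per channel use.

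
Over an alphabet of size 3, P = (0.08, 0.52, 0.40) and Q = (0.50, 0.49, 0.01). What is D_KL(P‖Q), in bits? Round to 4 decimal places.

D(P‖Q) = Σ p·log₂(p/q).
  0.08·log₂(0.08/0.50) = -0.21151
  0.52·log₂(0.52/0.49) = 0.04458
  0.40·log₂(0.40/0.01) = 2.12877
D(P‖Q) = 1.9618 bits.

1.9618 bits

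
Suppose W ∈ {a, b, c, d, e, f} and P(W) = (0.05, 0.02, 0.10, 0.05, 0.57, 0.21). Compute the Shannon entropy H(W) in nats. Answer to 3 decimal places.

H(W) = −Σ p·ln p.
  −(0.05)·ln(0.05) = 0.1498
  −(0.02)·ln(0.02) = 0.0782
  −(0.10)·ln(0.10) = 0.2303
  −(0.05)·ln(0.05) = 0.1498
  −(0.57)·ln(0.57) = 0.3204
  −(0.21)·ln(0.21) = 0.3277
Sum: 0.1498 + 0.0782 + 0.2303 + 0.1498 + 0.3204 + 0.3277 = 1.256 nats.

1.256 nats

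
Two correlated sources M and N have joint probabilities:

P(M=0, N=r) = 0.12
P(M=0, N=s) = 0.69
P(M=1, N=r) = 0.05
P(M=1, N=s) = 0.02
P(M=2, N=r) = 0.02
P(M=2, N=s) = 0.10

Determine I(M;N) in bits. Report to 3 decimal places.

Marginals: p(M) = (0.8100, 0.0700, 0.1200), p(N) = (0.1900, 0.8100).
I(M;N) = Σ p(x,y)·log₂[p(x,y)/(p(x)p(y))].
  (0,r): 0.12·log₂(0.7797) = -0.0431
  (0,s): 0.69·log₂(1.0517) = 0.0501
  (1,r): 0.05·log₂(3.7594) = 0.0955
  (1,s): 0.02·log₂(0.3527) = -0.0301
  (2,r): 0.02·log₂(0.8772) = -0.0038
  (2,s): 0.10·log₂(1.0288) = 0.0041
Sum = 0.073 bits.

0.073 bits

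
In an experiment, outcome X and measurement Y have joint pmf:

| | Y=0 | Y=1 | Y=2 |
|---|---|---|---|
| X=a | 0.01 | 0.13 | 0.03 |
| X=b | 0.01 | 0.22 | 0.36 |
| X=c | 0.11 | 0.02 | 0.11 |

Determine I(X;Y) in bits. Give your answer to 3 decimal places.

Marginals: p(X) = (0.1700, 0.5900, 0.2400), p(Y) = (0.1300, 0.3700, 0.5000).
I(X;Y) = Σ p(x,y)·log₂[p(x,y)/(p(x)p(y))].
  (a,0): 0.01·log₂(0.4525) = -0.0114
  (a,1): 0.13·log₂(2.0668) = 0.1362
  (a,2): 0.03·log₂(0.3529) = -0.0451
  (b,0): 0.01·log₂(0.1304) = -0.0294
  (b,1): 0.22·log₂(1.0078) = 0.0025
  (b,2): 0.36·log₂(1.2203) = 0.1034
  (c,0): 0.11·log₂(3.5256) = 0.2000
  (c,1): 0.02·log₂(0.2252) = -0.0430
  (c,2): 0.11·log₂(0.9167) = -0.0138
Sum = 0.299 bits.

0.299 bits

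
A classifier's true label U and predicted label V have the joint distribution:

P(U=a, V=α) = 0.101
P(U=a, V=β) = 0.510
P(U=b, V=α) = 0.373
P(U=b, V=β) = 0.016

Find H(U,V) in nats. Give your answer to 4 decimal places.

1.0090 nats

H(U,V) = −Σ p(x,y)·ln p(x,y) over all 4 cells.
  cell (a,α): −0.101·ln0.101 = 0.23156
  cell (a,β): −0.510·ln0.510 = 0.34341
  cell (b,α): −0.373·ln0.373 = 0.36784
  cell (b,β): −0.016·ln0.016 = 0.06616
Sum = 1.0090 nats.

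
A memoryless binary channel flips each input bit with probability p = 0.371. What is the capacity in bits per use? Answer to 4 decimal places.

Binary symmetric channel: C = 1 − h₂(ε) where h₂ is the binary entropy function.
h₂(0.371) = −0.371·log₂0.371 − 0.629·log₂0.629 = 0.9514.
C = 1 − 0.9514 = 0.0486 bits per channel use.

0.0486 bits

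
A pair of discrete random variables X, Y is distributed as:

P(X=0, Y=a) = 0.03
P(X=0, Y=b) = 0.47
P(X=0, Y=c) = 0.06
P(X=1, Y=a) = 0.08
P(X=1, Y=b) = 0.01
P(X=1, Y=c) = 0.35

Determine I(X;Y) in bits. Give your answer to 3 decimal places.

Marginals: p(X) = (0.5600, 0.4400), p(Y) = (0.1100, 0.4800, 0.4100).
I(X;Y) = Σ p(x,y)·log₂[p(x,y)/(p(x)p(y))].
  (0,a): 0.03·log₂(0.4870) = -0.0311
  (0,b): 0.47·log₂(1.7485) = 0.3789
  (0,c): 0.06·log₂(0.2613) = -0.1162
  (1,a): 0.08·log₂(1.6529) = 0.0580
  (1,b): 0.01·log₂(0.0473) = -0.0440
  (1,c): 0.35·log₂(1.9401) = 0.3347
Sum = 0.580 bits.

0.580 bits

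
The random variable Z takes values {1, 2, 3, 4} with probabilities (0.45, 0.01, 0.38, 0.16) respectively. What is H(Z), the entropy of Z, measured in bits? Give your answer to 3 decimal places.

1.538 bits

H(Z) = −Σ p·log₂ p.
  −(0.45)·log₂(0.45) = 0.5184
  −(0.01)·log₂(0.01) = 0.0664
  −(0.38)·log₂(0.38) = 0.5305
  −(0.16)·log₂(0.16) = 0.4230
Sum: 0.5184 + 0.0664 + 0.5305 + 0.4230 = 1.538 bits.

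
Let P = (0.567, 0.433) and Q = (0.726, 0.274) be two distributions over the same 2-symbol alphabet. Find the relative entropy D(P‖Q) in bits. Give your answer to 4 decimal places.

0.0837 bits

D(P‖Q) = Σ p·log₂(p/q).
  0.567·log₂(0.567/0.726) = -0.20220
  0.433·log₂(0.433/0.274) = 0.28586
D(P‖Q) = 0.0837 bits.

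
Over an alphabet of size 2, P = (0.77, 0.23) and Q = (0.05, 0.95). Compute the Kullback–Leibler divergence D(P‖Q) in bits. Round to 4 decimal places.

D(P‖Q) = Σ p·log₂(p/q).
  0.77·log₂(0.77/0.05) = 3.03754
  0.23·log₂(0.23/0.95) = -0.47065
D(P‖Q) = 2.5669 bits.

2.5669 bits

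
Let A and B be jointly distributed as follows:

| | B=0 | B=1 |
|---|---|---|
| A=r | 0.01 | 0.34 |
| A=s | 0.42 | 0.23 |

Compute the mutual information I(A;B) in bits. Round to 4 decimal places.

0.3110 bits

Marginals: p(A) = (0.3500, 0.6500), p(B) = (0.4300, 0.5700).
I(A;B) = Σ p(x,y)·log₂[p(x,y)/(p(x)p(y))].
  (r,0): 0.01·log₂(0.0664) = -0.03912
  (r,1): 0.34·log₂(1.7043) = 0.26151
  (s,0): 0.42·log₂(1.5027) = 0.24677
  (s,1): 0.23·log₂(0.6208) = -0.15820
Sum = 0.3110 bits.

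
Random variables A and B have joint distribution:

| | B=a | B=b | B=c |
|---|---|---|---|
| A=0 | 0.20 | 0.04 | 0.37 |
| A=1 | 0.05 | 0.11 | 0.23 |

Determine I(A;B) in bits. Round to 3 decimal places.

Marginals: p(A) = (0.6100, 0.3900), p(B) = (0.2500, 0.1500, 0.6000).
I(A;B) = Σ p(x,y)·log₂[p(x,y)/(p(x)p(y))].
  (0,a): 0.20·log₂(1.3115) = 0.0782
  (0,b): 0.04·log₂(0.4372) = -0.0478
  (0,c): 0.37·log₂(1.0109) = 0.0058
  (1,a): 0.05·log₂(0.5128) = -0.0482
  (1,b): 0.11·log₂(1.8803) = 0.1002
  (1,c): 0.23·log₂(0.9829) = -0.0057
Sum = 0.083 bits.

0.083 bits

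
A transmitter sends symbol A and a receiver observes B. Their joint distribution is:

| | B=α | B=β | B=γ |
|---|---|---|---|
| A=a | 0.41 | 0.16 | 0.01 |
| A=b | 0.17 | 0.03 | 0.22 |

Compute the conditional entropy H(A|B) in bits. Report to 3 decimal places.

0.685 bits

Marginals: p(A) = (0.5800, 0.4200), p(B) = (0.5800, 0.1900, 0.2300).
H(A|B) = Σ p(B) · H(A|B=·).
  B=α: p=0.5800, H(A|B=α) = 0.8727
  B=β: p=0.1900, H(A|B=β) = 0.6292
  B=γ: p=0.2300, H(A|B=γ) = 0.2580
Weighted sum = 0.685 bits.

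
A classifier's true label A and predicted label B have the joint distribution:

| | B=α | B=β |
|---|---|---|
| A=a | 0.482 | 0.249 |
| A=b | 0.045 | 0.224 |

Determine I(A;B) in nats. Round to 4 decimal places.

Marginals: p(A) = (0.7310, 0.2690), p(B) = (0.5270, 0.4730).
I(A;B) = Σ p(x,y)·ln[p(x,y)/(p(x)p(y))].
  (a,α): 0.482·ln(1.2512) = 0.10801
  (a,β): 0.249·ln(0.7201) = -0.08175
  (b,α): 0.045·ln(0.3174) = -0.05164
  (b,β): 0.224·ln(1.7605) = 0.12669
Sum = 0.1013 nats.

0.1013 nats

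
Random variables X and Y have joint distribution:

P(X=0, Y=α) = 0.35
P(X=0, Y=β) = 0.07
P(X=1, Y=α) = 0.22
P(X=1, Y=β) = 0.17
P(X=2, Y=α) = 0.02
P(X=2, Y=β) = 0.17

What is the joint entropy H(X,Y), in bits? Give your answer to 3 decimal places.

H(X,Y) = −Σ p(x,y)·log₂ p(x,y) over all 6 cells.
  cell (0,α): −0.35·log₂0.35 = 0.5301
  cell (0,β): −0.07·log₂0.07 = 0.2686
  cell (1,α): −0.22·log₂0.22 = 0.4806
  cell (1,β): −0.17·log₂0.17 = 0.4346
  cell (2,α): −0.02·log₂0.02 = 0.1129
  cell (2,β): −0.17·log₂0.17 = 0.4346
Sum = 2.261 bits.

2.261 bits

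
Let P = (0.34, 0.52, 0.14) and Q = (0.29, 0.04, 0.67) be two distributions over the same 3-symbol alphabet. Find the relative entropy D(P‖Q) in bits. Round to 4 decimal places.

1.6860 bits

D(P‖Q) = Σ p·log₂(p/q).
  0.34·log₂(0.34/0.29) = 0.07802
  0.52·log₂(0.52/0.04) = 1.92423
  0.14·log₂(0.14/0.67) = -0.31622
D(P‖Q) = 1.6860 bits.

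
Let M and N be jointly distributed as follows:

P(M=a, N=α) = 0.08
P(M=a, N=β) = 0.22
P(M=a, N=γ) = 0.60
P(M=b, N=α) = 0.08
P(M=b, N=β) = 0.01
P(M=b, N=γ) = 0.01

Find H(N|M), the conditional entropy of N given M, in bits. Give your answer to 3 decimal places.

Marginals: p(M) = (0.9000, 0.1000), p(N) = (0.1600, 0.2300, 0.6100).
H(N|M) = Σ p(M) · H(N|M=·).
  M=a: p=0.9000, H(N|M=a) = 1.1972
  M=b: p=0.1000, H(N|M=b) = 0.9219
Weighted sum = 1.170 bits.

1.170 bits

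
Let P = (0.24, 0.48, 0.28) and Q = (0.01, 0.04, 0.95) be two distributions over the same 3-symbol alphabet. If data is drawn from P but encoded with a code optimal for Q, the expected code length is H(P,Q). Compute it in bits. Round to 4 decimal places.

3.8443 bits

H(P,Q) = −Σ p·log₂ q.
  −0.24·log₂(0.01) = 1.59453
  −0.48·log₂(0.04) = 2.22905
  −0.28·log₂(0.95) = 0.02072
H(P,Q) = 3.8443 bits.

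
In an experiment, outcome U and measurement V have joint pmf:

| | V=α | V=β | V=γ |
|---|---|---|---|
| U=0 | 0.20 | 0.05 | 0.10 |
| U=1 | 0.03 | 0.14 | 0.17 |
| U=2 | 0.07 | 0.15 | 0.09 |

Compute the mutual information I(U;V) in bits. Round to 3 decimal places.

0.176 bits

Marginals: p(U) = (0.3500, 0.3400, 0.3100), p(V) = (0.3000, 0.3400, 0.3600).
I(U;V) = Σ p(x,y)·log₂[p(x,y)/(p(x)p(y))].
  (0,α): 0.20·log₂(1.9048) = 0.1859
  (0,β): 0.05·log₂(0.4202) = -0.0625
  (0,γ): 0.10·log₂(0.7937) = -0.0333
  (1,α): 0.03·log₂(0.2941) = -0.0530
  (1,β): 0.14·log₂(1.2111) = 0.0387
  (1,γ): 0.17·log₂(1.3889) = 0.0806
  (2,α): 0.07·log₂(0.7527) = -0.0287
  (2,β): 0.15·log₂(1.4231) = 0.0764
  (2,γ): 0.09·log₂(0.8065) = -0.0279
Sum = 0.176 bits.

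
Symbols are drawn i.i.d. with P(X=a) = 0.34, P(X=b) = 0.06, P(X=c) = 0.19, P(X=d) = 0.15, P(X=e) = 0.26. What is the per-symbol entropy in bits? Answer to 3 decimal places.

H(X) = −Σ p·log₂ p.
  −(0.34)·log₂(0.34) = 0.5292
  −(0.06)·log₂(0.06) = 0.2435
  −(0.19)·log₂(0.19) = 0.4552
  −(0.15)·log₂(0.15) = 0.4105
  −(0.26)·log₂(0.26) = 0.5053
Sum: 0.5292 + 0.2435 + 0.4552 + 0.4105 + 0.5053 = 2.144 bits.

2.144 bits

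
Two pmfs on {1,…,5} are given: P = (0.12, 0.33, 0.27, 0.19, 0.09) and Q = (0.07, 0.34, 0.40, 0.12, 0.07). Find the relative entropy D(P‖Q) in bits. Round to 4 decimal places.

D(P‖Q) = Σ p·log₂(p/q).
  0.12·log₂(0.12/0.07) = 0.09331
  0.33·log₂(0.33/0.34) = -0.01421
  0.27·log₂(0.27/0.40) = -0.15310
  0.19·log₂(0.19/0.12) = 0.12596
  0.09·log₂(0.09/0.07) = 0.03263
D(P‖Q) = 0.0846 bits.

0.0846 bits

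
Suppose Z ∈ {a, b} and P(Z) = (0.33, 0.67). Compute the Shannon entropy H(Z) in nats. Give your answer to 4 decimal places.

0.6342 nats

H(Z) = −Σ p·ln p.
  −(0.33)·ln(0.33) = 0.36586
  −(0.67)·ln(0.67) = 0.26832
Sum: 0.36586 + 0.26832 = 0.6342 nats.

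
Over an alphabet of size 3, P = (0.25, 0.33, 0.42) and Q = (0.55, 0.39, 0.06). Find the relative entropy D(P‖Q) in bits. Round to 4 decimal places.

0.8152 bits

D(P‖Q) = Σ p·log₂(p/q).
  0.25·log₂(0.25/0.55) = -0.28438
  0.33·log₂(0.33/0.39) = -0.07953
  0.42·log₂(0.42/0.06) = 1.17909
D(P‖Q) = 0.8152 bits.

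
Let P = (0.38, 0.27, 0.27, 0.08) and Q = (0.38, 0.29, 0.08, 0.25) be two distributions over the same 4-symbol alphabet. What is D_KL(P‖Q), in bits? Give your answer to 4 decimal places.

0.3145 bits

D(P‖Q) = Σ p·log₂(p/q).
  0.38·log₂(0.38/0.38) = 0.00000
  0.27·log₂(0.27/0.29) = -0.02784
  0.27·log₂(0.27/0.08) = 0.47382
  0.08·log₂(0.08/0.25) = -0.13151
D(P‖Q) = 0.3145 bits.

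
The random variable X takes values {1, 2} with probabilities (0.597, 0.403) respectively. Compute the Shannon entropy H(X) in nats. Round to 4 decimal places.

0.6742 nats

H(X) = −Σ p·ln p.
  −(0.597)·ln(0.597) = 0.30796
  −(0.403)·ln(0.403) = 0.36625
Sum: 0.30796 + 0.36625 = 0.6742 nats.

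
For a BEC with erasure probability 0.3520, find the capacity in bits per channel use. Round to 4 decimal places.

0.6480 bits

Binary erasure channel: capacity C = 1 − ε.
C = 1 − 0.3520 = 0.6480 bits per channel use.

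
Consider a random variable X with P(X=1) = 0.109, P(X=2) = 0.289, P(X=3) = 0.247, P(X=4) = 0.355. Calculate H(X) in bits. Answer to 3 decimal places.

H(X) = −Σ p·log₂ p.
  −(0.109)·log₂(0.109) = 0.3485
  −(0.289)·log₂(0.289) = 0.5176
  −(0.247)·log₂(0.247) = 0.4983
  −(0.355)·log₂(0.355) = 0.5304
Sum: 0.3485 + 0.5176 + 0.4983 + 0.5304 = 1.895 bits.

1.895 bits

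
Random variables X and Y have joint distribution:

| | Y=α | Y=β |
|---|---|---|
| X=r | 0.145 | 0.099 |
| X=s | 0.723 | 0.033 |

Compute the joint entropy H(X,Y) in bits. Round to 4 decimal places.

1.2350 bits

H(X,Y) = −Σ p(x,y)·log₂ p(x,y) over all 4 cells.
  cell (r,α): −0.145·log₂0.145 = 0.40395
  cell (r,β): −0.099·log₂0.099 = 0.33031
  cell (s,α): −0.723·log₂0.723 = 0.33832
  cell (s,β): −0.033·log₂0.033 = 0.16241
Sum = 1.2350 bits.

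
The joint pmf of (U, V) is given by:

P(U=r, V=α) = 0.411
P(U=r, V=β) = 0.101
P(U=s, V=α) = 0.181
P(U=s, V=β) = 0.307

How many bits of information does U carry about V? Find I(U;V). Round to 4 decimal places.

Marginals: p(U) = (0.5120, 0.4880), p(V) = (0.5920, 0.4080).
I(U;V) = Σ p(x,y)·log₂[p(x,y)/(p(x)p(y))].
  (r,α): 0.411·log₂(1.3560) = 0.18056
  (r,β): 0.101·log₂(0.4835) = -0.10589
  (s,α): 0.181·log₂(0.6265) = -0.12210
  (s,β): 0.307·log₂(1.5419) = 0.19179
Sum = 0.1444 bits.

0.1444 bits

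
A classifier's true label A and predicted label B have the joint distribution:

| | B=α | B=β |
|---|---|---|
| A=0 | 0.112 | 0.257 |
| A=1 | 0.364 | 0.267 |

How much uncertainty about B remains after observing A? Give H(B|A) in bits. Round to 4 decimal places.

0.9470 bits

Chain rule: H(B|A) = H(A,B) − H(A).
Marginals: p(A) = (0.3690, 0.6310), p(B) = (0.4760, 0.5240).
H(A,B) = 1.8969 bits; H(A) = 0.9499 bits.
H(B|A) = 1.8969 − 0.9499 = 0.9470 bits.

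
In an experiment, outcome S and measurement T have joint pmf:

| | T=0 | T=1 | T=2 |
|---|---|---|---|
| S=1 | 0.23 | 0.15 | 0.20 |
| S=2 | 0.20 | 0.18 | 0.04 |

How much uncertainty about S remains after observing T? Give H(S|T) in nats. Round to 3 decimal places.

Marginals: p(S) = (0.5800, 0.4200), p(T) = (0.4300, 0.3300, 0.2400).
H(S|T) = Σ p(T) · H(S|T=·).
  T=0: p=0.4300, H(S|T=0) = 0.6907
  T=1: p=0.3300, H(S|T=1) = 0.6890
  T=2: p=0.2400, H(S|T=2) = 0.4506
Weighted sum = 0.633 nats.

0.633 nats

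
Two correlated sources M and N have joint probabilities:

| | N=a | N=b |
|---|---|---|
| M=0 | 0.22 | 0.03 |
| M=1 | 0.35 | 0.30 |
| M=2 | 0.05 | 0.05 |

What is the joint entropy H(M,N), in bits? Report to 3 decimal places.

2.116 bits

H(M,N) = −Σ p(x,y)·log₂ p(x,y) over all 6 cells.
  cell (0,a): −0.22·log₂0.22 = 0.4806
  cell (0,b): −0.03·log₂0.03 = 0.1518
  cell (1,a): −0.35·log₂0.35 = 0.5301
  cell (1,b): −0.30·log₂0.30 = 0.5211
  cell (2,a): −0.05·log₂0.05 = 0.2161
  cell (2,b): −0.05·log₂0.05 = 0.2161
Sum = 2.116 bits.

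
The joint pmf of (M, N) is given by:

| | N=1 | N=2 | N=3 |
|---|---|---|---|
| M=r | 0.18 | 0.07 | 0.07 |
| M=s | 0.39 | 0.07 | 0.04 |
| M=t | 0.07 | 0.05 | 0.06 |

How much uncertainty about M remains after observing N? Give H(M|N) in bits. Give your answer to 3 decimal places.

1.393 bits

Marginals: p(M) = (0.3200, 0.5000, 0.1800), p(N) = (0.6400, 0.1900, 0.1700).
H(M|N) = Σ p(N) · H(M|N=·).
  N=1: p=0.6400, H(M|N=1) = 1.2994
  N=2: p=0.1900, H(M|N=2) = 1.5683
  N=3: p=0.1700, H(M|N=3) = 1.5486
Weighted sum = 1.393 bits.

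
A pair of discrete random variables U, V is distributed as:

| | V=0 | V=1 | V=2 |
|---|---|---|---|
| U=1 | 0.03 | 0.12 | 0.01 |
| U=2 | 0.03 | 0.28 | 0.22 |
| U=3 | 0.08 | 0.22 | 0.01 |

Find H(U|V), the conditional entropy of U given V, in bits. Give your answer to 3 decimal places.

Marginals: p(U) = (0.1600, 0.5300, 0.3100), p(V) = (0.1400, 0.6200, 0.2400).
H(U|V) = Σ p(V) · H(U|V=·).
  V=0: p=0.1400, H(U|V=0) = 1.4138
  V=1: p=0.6200, H(U|V=1) = 1.5069
  V=2: p=0.2400, H(U|V=2) = 0.4972
Weighted sum = 1.252 bits.

1.252 bits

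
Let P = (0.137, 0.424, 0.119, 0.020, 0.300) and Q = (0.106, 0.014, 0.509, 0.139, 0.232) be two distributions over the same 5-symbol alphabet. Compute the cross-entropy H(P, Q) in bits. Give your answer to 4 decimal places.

3.8600 bits

H(P,Q) = −Σ p·log₂ q.
  −0.137·log₂(0.106) = 0.44359
  −0.424·log₂(0.014) = 2.61117
  −0.119·log₂(0.509) = 0.11594
  −0.020·log₂(0.139) = 0.05694
  −0.300·log₂(0.232) = 0.63234
H(P,Q) = 3.8600 bits.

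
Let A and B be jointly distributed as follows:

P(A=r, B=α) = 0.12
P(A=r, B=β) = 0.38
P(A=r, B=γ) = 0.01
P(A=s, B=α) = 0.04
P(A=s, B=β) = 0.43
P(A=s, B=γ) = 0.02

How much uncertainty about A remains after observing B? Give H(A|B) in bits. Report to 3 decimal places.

Chain rule: H(A|B) = H(A,B) − H(B).
Marginals: p(A) = (0.5100, 0.4900), p(B) = (0.1600, 0.8100, 0.0300).
H(A,B) = 1.7862 bits; H(B) = 0.8210 bits.
H(A|B) = 1.7862 − 0.8210 = 0.965 bits.

0.965 bits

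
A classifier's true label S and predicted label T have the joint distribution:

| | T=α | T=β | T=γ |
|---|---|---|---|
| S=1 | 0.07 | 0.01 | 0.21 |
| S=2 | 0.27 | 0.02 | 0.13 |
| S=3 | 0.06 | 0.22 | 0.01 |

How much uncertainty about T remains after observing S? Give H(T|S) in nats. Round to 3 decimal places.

0.723 nats

Marginals: p(S) = (0.2900, 0.4200, 0.2900), p(T) = (0.4000, 0.2500, 0.3500).
H(T|S) = Σ p(S) · H(T|S=·).
  S=1: p=0.2900, H(T|S=1) = 0.6929
  S=2: p=0.4200, H(T|S=2) = 0.7920
  S=3: p=0.2900, H(T|S=3) = 0.6517
Weighted sum = 0.723 nats.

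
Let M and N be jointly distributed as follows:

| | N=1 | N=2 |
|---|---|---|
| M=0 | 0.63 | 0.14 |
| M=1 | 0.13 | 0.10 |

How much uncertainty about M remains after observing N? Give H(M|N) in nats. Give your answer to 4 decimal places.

0.5107 nats

Chain rule: H(M|N) = H(M,N) − H(N).
Marginals: p(M) = (0.7700, 0.2300), p(N) = (0.7600, 0.2400).
H(M,N) = 1.0618 nats; H(N) = 0.5511 nats.
H(M|N) = 1.0618 − 0.5511 = 0.5107 nats.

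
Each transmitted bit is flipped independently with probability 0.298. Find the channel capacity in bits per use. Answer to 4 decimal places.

Binary symmetric channel: C = 1 − h₂(ε) where h₂ is the binary entropy function.
h₂(0.298) = −0.298·log₂0.298 − 0.702·log₂0.702 = 0.8788.
C = 1 − 0.8788 = 0.1212 bits per channel use.

0.1212 bits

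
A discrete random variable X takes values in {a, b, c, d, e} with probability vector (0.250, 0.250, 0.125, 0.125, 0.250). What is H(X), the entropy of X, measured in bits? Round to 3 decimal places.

2.250 bits

H(X) = −Σ p·log₂ p.
  −(0.250)·log₂(0.250) = 0.5000
  −(0.250)·log₂(0.250) = 0.5000
  −(0.125)·log₂(0.125) = 0.3750
  −(0.125)·log₂(0.125) = 0.3750
  −(0.250)·log₂(0.250) = 0.5000
Sum: 0.5000 + 0.5000 + 0.3750 + 0.3750 + 0.5000 = 2.250 bits.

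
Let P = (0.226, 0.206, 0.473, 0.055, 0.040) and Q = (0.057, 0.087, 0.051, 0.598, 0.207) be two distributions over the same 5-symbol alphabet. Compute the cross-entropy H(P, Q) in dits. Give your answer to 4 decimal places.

H(P,Q) = −Σ p·log₁₀ q.
  −0.226·log₁₀(0.057) = 0.28117
  −0.206·log₁₀(0.087) = 0.21846
  −0.473·log₁₀(0.051) = 0.61132
  −0.055·log₁₀(0.598) = 0.01228
  −0.040·log₁₀(0.207) = 0.02736
H(P,Q) = 1.1506 dits.

1.1506 dits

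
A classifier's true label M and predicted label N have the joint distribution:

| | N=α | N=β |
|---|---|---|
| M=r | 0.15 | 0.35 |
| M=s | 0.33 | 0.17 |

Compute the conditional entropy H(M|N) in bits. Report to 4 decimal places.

Marginals: p(M) = (0.5000, 0.5000), p(N) = (0.4800, 0.5200).
H(M|N) = Σ p(N) · H(M|N=·).
  N=α: p=0.4800, H(M|N=α) = 0.8960
  N=β: p=0.5200, H(M|N=β) = 0.9118
Weighted sum = 0.9042 bits.

0.9042 bits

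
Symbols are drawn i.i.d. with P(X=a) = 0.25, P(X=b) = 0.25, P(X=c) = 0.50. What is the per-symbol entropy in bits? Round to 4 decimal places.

H(X) = −Σ p·log₂ p.
  −(0.25)·log₂(0.25) = 0.50000
  −(0.25)·log₂(0.25) = 0.50000
  −(0.50)·log₂(0.50) = 0.50000
Sum: 0.50000 + 0.50000 + 0.50000 = 1.5000 bits.

1.5000 bits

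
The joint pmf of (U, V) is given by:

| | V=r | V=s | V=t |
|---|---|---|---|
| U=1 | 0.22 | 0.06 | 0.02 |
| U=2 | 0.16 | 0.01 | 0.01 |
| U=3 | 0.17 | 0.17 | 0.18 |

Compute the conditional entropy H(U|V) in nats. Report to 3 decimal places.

0.878 nats

Marginals: p(U) = (0.3000, 0.1800, 0.5200), p(V) = (0.5500, 0.2400, 0.2100).
H(U|V) = Σ p(V) · H(U|V=·).
  V=r: p=0.5500, H(U|V=r) = 1.0886
  V=s: p=0.2400, H(U|V=s) = 0.7233
  V=t: p=0.2100, H(U|V=t) = 0.5010
Weighted sum = 0.878 nats.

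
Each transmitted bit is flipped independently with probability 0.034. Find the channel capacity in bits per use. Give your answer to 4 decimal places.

0.7859 bits

Binary symmetric channel: C = 1 − h₂(ε) where h₂ is the binary entropy function.
h₂(0.034) = −0.034·log₂0.034 − 0.966·log₂0.966 = 0.2141.
C = 1 − 0.2141 = 0.7859 bits per channel use.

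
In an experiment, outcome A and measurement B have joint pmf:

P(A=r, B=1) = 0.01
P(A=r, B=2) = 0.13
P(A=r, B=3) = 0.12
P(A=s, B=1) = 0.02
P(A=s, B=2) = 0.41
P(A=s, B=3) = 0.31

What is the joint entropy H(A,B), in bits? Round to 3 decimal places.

1.980 bits

H(A,B) = −Σ p(x,y)·log₂ p(x,y) over all 6 cells.
  cell (r,1): −0.01·log₂0.01 = 0.0664
  cell (r,2): −0.13·log₂0.13 = 0.3826
  cell (r,3): −0.12·log₂0.12 = 0.3671
  cell (s,1): −0.02·log₂0.02 = 0.1129
  cell (s,2): −0.41·log₂0.41 = 0.5274
  cell (s,3): −0.31·log₂0.31 = 0.5238
Sum = 1.980 bits.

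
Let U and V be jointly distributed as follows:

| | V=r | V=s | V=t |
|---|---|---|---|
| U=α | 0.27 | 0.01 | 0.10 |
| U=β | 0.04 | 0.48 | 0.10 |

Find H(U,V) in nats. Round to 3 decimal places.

1.341 nats

H(U,V) = −Σ p(x,y)·ln p(x,y) over all 6 cells.
  cell (α,r): −0.27·ln0.27 = 0.3535
  cell (α,s): −0.01·ln0.01 = 0.0461
  cell (α,t): −0.10·ln0.10 = 0.2303
  cell (β,r): −0.04·ln0.04 = 0.1288
  cell (β,s): −0.48·ln0.48 = 0.3523
  cell (β,t): −0.10·ln0.10 = 0.2303
Sum = 1.341 nats.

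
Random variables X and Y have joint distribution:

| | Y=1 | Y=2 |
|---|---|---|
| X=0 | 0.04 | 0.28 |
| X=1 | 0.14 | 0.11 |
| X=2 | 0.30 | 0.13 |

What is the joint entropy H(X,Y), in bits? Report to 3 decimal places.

H(X,Y) = −Σ p(x,y)·log₂ p(x,y) over all 6 cells.
  cell (0,1): −0.04·log₂0.04 = 0.1858
  cell (0,2): −0.28·log₂0.28 = 0.5142
  cell (1,1): −0.14·log₂0.14 = 0.3971
  cell (1,2): −0.11·log₂0.11 = 0.3503
  cell (2,1): −0.30·log₂0.30 = 0.5211
  cell (2,2): −0.13·log₂0.13 = 0.3826
Sum = 2.351 bits.

2.351 bits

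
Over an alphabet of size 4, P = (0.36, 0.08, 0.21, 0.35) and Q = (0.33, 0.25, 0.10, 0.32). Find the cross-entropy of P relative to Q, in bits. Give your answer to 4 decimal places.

2.0088 bits

H(P,Q) = −Σ p·log₂ q.
  −0.36·log₂(0.33) = 0.57581
  −0.08·log₂(0.25) = 0.16000
  −0.21·log₂(0.10) = 0.69760
  −0.35·log₂(0.32) = 0.57535
H(P,Q) = 2.0088 bits.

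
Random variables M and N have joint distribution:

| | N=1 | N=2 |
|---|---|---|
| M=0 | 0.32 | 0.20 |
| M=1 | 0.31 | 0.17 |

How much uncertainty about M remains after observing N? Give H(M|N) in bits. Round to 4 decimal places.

Marginals: p(M) = (0.5200, 0.4800), p(N) = (0.6300, 0.3700).
H(M|N) = Σ p(N) · H(M|N=·).
  N=1: p=0.6300, H(M|N=1) = 0.9998
  N=2: p=0.3700, H(M|N=2) = 0.9953
Weighted sum = 0.9981 bits.

0.9981 bits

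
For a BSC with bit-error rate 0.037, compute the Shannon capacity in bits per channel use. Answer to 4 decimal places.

Binary symmetric channel: C = 1 − h₂(ε) where h₂ is the binary entropy function.
h₂(0.037) = −0.037·log₂0.037 − 0.963·log₂0.963 = 0.2284.
C = 1 − 0.2284 = 0.7716 bits per channel use.

0.7716 bits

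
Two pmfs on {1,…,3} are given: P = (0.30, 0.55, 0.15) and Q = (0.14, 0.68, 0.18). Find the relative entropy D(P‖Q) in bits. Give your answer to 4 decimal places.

0.1220 bits

D(P‖Q) = Σ p·log₂(p/q).
  0.30·log₂(0.30/0.14) = 0.32986
  0.55·log₂(0.55/0.68) = -0.16836
  0.15·log₂(0.15/0.18) = -0.03946
D(P‖Q) = 0.1220 bits.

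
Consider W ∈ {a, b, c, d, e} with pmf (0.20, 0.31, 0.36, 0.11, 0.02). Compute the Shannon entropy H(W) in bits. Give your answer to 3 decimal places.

H(W) = −Σ p·log₂ p.
  −(0.20)·log₂(0.20) = 0.4644
  −(0.31)·log₂(0.31) = 0.5238
  −(0.36)·log₂(0.36) = 0.5306
  −(0.11)·log₂(0.11) = 0.3503
  −(0.02)·log₂(0.02) = 0.1129
Sum: 0.4644 + 0.5238 + 0.5306 + 0.3503 + 0.1129 = 1.982 bits.

1.982 bits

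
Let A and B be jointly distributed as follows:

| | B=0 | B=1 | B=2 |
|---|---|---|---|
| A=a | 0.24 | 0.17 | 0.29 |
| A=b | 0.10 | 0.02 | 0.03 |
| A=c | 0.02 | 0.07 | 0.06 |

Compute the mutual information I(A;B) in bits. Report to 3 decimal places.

Marginals: p(A) = (0.7000, 0.1500, 0.1500), p(B) = (0.3600, 0.2600, 0.3800).
I(A;B) = Σ p(x,y)·log₂[p(x,y)/(p(x)p(y))].
  (a,0): 0.24·log₂(0.9524) = -0.0169
  (a,1): 0.17·log₂(0.9341) = -0.0167
  (a,2): 0.29·log₂(1.0902) = 0.0361
  (b,0): 0.10·log₂(1.8519) = 0.0889
  (b,1): 0.02·log₂(0.5128) = -0.0193
  (b,2): 0.03·log₂(0.5263) = -0.0278
  (c,0): 0.02·log₂(0.3704) = -0.0287
  (c,1): 0.07·log₂(1.7949) = 0.0591
  (c,2): 0.06·log₂(1.0526) = 0.0044
Sum = 0.079 bits.

0.079 bits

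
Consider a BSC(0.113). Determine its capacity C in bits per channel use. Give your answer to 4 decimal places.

0.4911 bits

Binary symmetric channel: C = 1 − h₂(ε) where h₂ is the binary entropy function.
h₂(0.113) = −0.113·log₂0.113 − 0.887·log₂0.887 = 0.5089.
C = 1 − 0.5089 = 0.4911 bits per channel use.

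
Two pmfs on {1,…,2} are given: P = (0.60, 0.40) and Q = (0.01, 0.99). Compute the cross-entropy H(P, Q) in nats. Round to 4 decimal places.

H(P,Q) = −Σ p·ln q.
  −0.60·ln(0.01) = 2.76310
  −0.40·ln(0.99) = 0.00402
H(P,Q) = 2.7671 nats.

2.7671 nats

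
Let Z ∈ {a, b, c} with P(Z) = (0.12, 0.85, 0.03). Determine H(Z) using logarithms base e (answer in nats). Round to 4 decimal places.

H(Z) = −Σ p·ln p.
  −(0.12)·ln(0.12) = 0.25443
  −(0.85)·ln(0.85) = 0.13814
  −(0.03)·ln(0.03) = 0.10520
Sum: 0.25443 + 0.13814 + 0.10520 = 0.4978 nats.

0.4978 nats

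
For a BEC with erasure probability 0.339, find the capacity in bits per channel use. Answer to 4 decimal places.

Binary erasure channel: capacity C = 1 − ε.
C = 1 − 0.339 = 0.6610 bits per channel use.

0.6610 bits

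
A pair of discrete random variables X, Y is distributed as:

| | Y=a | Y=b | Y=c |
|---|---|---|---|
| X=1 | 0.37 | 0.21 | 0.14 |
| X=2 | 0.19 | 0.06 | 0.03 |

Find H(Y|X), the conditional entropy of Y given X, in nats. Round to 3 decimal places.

0.967 nats

Marginals: p(X) = (0.7200, 0.2800), p(Y) = (0.5600, 0.2700, 0.1700).
H(Y|X) = Σ p(X) · H(Y|X=·).
  X=1: p=0.7200, H(Y|X=1) = 1.0199
  X=2: p=0.2800, H(Y|X=2) = 0.8325
Weighted sum = 0.967 nats.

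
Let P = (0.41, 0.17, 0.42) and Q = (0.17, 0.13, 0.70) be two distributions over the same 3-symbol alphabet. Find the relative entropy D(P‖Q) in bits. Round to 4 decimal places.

D(P‖Q) = Σ p·log₂(p/q).
  0.41·log₂(0.41/0.17) = 0.52074
  0.17·log₂(0.17/0.13) = 0.06579
  0.42·log₂(0.42/0.70) = -0.30953
D(P‖Q) = 0.2770 bits.

0.2770 bits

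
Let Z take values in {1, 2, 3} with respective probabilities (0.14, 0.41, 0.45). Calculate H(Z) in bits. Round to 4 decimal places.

1.4429 bits

H(Z) = −Σ p·log₂ p.
  −(0.14)·log₂(0.14) = 0.39711
  −(0.41)·log₂(0.41) = 0.52738
  −(0.45)·log₂(0.45) = 0.51840
Sum: 0.39711 + 0.52738 + 0.51840 = 1.4429 bits.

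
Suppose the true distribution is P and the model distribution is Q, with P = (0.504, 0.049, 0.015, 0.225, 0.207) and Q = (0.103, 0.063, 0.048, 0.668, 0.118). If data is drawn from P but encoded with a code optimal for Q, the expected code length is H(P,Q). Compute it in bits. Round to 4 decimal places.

H(P,Q) = −Σ p·log₂ q.
  −0.504·log₂(0.103) = 1.65276
  −0.049·log₂(0.063) = 0.19544
  −0.015·log₂(0.048) = 0.06571
  −0.225·log₂(0.668) = 0.13097
  −0.207·log₂(0.118) = 0.63821
H(P,Q) = 2.6831 bits.

2.6831 bits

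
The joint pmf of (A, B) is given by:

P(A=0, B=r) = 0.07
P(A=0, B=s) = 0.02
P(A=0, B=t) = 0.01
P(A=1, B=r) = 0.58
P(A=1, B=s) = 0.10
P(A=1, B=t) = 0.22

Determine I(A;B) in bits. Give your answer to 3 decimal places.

Marginals: p(A) = (0.1000, 0.9000), p(B) = (0.6500, 0.1200, 0.2300).
I(A;B) = H(A) + H(B) − H(A,B).
H(A) = 0.4690, H(B) = 1.2587, H(A,B) = 1.7164.
I(A;B) = 0.4690 + 1.2587 − 1.7164 = 0.011 bits.

0.011 bits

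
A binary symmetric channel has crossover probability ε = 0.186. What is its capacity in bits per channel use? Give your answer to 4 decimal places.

0.3070 bits

Binary symmetric channel: C = 1 − h₂(ε) where h₂ is the binary entropy function.
h₂(0.186) = −0.186·log₂0.186 − 0.814·log₂0.814 = 0.6930.
C = 1 − 0.6930 = 0.3070 bits per channel use.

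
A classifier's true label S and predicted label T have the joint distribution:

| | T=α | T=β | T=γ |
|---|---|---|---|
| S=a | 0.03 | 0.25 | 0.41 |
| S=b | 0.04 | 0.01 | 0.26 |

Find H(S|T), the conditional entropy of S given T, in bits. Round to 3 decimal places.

0.776 bits

Chain rule: H(S|T) = H(S,T) − H(T).
Marginals: p(S) = (0.6900, 0.3100), p(T) = (0.0700, 0.2600, 0.6700).
H(S,T) = 1.9366 bits; H(T) = 1.1609 bits.
H(S|T) = 1.9366 − 1.1609 = 0.776 bits.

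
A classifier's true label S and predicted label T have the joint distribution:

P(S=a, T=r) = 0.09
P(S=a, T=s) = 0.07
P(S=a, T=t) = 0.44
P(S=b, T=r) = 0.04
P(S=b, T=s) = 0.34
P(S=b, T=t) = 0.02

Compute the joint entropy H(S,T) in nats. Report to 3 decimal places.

H(S,T) = −Σ p(x,y)·ln p(x,y) over all 6 cells.
  cell (a,r): −0.09·ln0.09 = 0.2167
  cell (a,s): −0.07·ln0.07 = 0.1861
  cell (a,t): −0.44·ln0.44 = 0.3612
  cell (b,r): −0.04·ln0.04 = 0.1288
  cell (b,s): −0.34·ln0.34 = 0.3668
  cell (b,t): −0.02·ln0.02 = 0.0782
Sum = 1.338 nats.

1.338 nats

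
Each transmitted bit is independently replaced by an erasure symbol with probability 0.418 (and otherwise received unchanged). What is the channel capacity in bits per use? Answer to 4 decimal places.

0.5820 bits

Binary erasure channel: capacity C = 1 − ε.
C = 1 − 0.418 = 0.5820 bits per channel use.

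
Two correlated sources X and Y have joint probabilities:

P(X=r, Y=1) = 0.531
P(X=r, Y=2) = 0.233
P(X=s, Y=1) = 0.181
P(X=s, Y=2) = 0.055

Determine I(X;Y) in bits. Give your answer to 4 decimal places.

Marginals: p(X) = (0.7640, 0.2360), p(Y) = (0.7120, 0.2880).
I(X;Y) = Σ p(x,y)·log₂[p(x,y)/(p(x)p(y))].
  (r,1): 0.531·log₂(0.9762) = -0.01848
  (r,2): 0.233·log₂(1.0589) = 0.01925
  (s,1): 0.181·log₂(1.0772) = 0.01941
  (s,2): 0.055·log₂(0.8092) = -0.01680
Sum = 0.0034 bits.

0.0034 bits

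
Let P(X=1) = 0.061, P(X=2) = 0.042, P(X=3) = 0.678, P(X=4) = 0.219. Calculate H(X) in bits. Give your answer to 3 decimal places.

1.298 bits

H(X) = −Σ p·log₂ p.
  −(0.061)·log₂(0.061) = 0.2461
  −(0.042)·log₂(0.042) = 0.1921
  −(0.678)·log₂(0.678) = 0.3801
  −(0.219)·log₂(0.219) = 0.4798
Sum: 0.2461 + 0.1921 + 0.3801 + 0.4798 = 1.298 bits.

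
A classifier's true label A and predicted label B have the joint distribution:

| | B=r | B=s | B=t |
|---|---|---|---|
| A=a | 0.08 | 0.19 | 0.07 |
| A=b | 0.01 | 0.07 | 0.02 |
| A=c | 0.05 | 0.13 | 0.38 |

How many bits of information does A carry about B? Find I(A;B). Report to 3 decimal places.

0.176 bits

Marginals: p(A) = (0.3400, 0.1000, 0.5600), p(B) = (0.1400, 0.3900, 0.4700).
I(A;B) = Σ p(x,y)·log₂[p(x,y)/(p(x)p(y))].
  (a,r): 0.08·log₂(1.6807) = 0.0599
  (a,s): 0.19·log₂(1.4329) = 0.0986
  (a,t): 0.07·log₂(0.4380) = -0.0834
  (b,r): 0.01·log₂(0.7143) = -0.0049
  (b,s): 0.07·log₂(1.7949) = 0.0591
  (b,t): 0.02·log₂(0.4255) = -0.0247
  (c,r): 0.05·log₂(0.6378) = -0.0324
  (c,s): 0.13·log₂(0.5952) = -0.0973
  (c,t): 0.38·log₂(1.4438) = 0.2013
Sum = 0.176 bits.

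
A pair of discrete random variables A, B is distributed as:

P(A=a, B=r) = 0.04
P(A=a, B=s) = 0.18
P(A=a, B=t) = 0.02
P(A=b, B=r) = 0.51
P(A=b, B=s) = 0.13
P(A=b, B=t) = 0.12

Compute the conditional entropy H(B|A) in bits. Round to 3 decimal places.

1.194 bits

Marginals: p(A) = (0.2400, 0.7600), p(B) = (0.5500, 0.3100, 0.1400).
H(B|A) = Σ p(A) · H(B|A=·).
  A=a: p=0.2400, H(B|A=a) = 1.0409
  A=b: p=0.7600, H(B|A=b) = 1.2424
Weighted sum = 1.194 bits.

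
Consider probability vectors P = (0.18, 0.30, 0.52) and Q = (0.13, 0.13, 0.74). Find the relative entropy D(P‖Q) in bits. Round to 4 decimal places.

0.1818 bits

D(P‖Q) = Σ p·log₂(p/q).
  0.18·log₂(0.18/0.13) = 0.08451
  0.30·log₂(0.30/0.13) = 0.36194
  0.52·log₂(0.52/0.74) = -0.26469
D(P‖Q) = 0.1818 bits.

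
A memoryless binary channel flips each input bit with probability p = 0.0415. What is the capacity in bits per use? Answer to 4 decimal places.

Binary symmetric channel: C = 1 − h₂(ε) where h₂ is the binary entropy function.
h₂(0.0415) = −0.0415·log₂0.0415 − 0.9585·log₂0.9585 = 0.2491.
C = 1 − 0.2491 = 0.7509 bits per channel use.

0.7509 bits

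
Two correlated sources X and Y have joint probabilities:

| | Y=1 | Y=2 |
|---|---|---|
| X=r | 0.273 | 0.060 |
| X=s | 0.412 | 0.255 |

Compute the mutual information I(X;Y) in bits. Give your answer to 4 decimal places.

Marginals: p(X) = (0.3330, 0.6670), p(Y) = (0.6850, 0.3150).
I(X;Y) = Σ p(x,y)·log₂[p(x,y)/(p(x)p(y))].
  (r,1): 0.273·log₂(1.1968) = 0.07076
  (r,2): 0.060·log₂(0.5720) = -0.04835
  (s,1): 0.412·log₂(0.9017) = -0.06148
  (s,2): 0.255·log₂(1.2137) = 0.07124
Sum = 0.0322 bits.

0.0322 bits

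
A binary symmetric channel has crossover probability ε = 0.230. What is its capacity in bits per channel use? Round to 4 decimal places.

0.2220 bits

Binary symmetric channel: C = 1 − h₂(ε) where h₂ is the binary entropy function.
h₂(0.230) = −0.230·log₂0.230 − 0.770·log₂0.770 = 0.7780.
C = 1 − 0.7780 = 0.2220 bits per channel use.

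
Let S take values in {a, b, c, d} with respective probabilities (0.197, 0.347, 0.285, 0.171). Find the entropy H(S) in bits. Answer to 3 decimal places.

1.943 bits

H(S) = −Σ p·log₂ p.
  −(0.197)·log₂(0.197) = 0.4617
  −(0.347)·log₂(0.347) = 0.5299
  −(0.285)·log₂(0.285) = 0.5161
  −(0.171)·log₂(0.171) = 0.4357
Sum: 0.4617 + 0.5299 + 0.5161 + 0.4357 = 1.943 bits.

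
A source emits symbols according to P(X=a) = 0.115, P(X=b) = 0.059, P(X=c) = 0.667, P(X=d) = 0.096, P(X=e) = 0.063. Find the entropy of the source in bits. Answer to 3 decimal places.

H(X) = −Σ p·log₂ p.
  −(0.115)·log₂(0.115) = 0.3588
  −(0.059)·log₂(0.059) = 0.2409
  −(0.667)·log₂(0.667) = 0.3897
  −(0.096)·log₂(0.096) = 0.3246
  −(0.063)·log₂(0.063) = 0.2513
Sum: 0.3588 + 0.2409 + 0.3897 + 0.3246 + 0.2513 = 1.565 bits.

1.565 bits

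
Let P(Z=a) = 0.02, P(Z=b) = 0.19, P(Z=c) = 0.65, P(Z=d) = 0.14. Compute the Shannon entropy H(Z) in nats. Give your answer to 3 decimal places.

H(Z) = −Σ p·ln p.
  −(0.02)·ln(0.02) = 0.0782
  −(0.19)·ln(0.19) = 0.3155
  −(0.65)·ln(0.65) = 0.2800
  −(0.14)·ln(0.14) = 0.2753
Sum: 0.0782 + 0.3155 + 0.2800 + 0.2753 = 0.949 nats.

0.949 nats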